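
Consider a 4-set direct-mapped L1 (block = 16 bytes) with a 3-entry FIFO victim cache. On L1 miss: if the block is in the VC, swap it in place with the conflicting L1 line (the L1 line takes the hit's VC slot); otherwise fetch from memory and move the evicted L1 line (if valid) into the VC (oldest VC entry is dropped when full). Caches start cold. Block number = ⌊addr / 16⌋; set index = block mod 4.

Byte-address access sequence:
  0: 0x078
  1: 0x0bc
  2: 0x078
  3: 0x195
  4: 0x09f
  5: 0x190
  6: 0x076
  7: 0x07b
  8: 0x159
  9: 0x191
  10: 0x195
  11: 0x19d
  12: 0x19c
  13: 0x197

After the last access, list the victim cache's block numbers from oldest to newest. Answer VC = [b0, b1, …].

VC = [11, 9, 21]

#0 0x78→b7/s3 MISS; vc=[]
#1 0xbc→b11/s3 MISS; vc=[7]
#2 0x78→b7/s3 VC-HIT; vc=[11]
#3 0x195→b25/s1 MISS; vc=[11]
#4 0x9f→b9/s1 MISS; vc=[11,25]
#5 0x190→b25/s1 VC-HIT; vc=[11,9]
#6 0x76→b7/s3 L1-HIT; vc=[11,9]
#7 0x7b→b7/s3 L1-HIT; vc=[11,9]
#8 0x159→b21/s1 MISS; vc=[11,9,25]
#9 0x191→b25/s1 VC-HIT; vc=[11,9,21]
#10 0x195→b25/s1 L1-HIT; vc=[11,9,21]
#11 0x19d→b25/s1 L1-HIT; vc=[11,9,21]
#12 0x19c→b25/s1 L1-HIT; vc=[11,9,21]
#13 0x197→b25/s1 L1-HIT; vc=[11,9,21]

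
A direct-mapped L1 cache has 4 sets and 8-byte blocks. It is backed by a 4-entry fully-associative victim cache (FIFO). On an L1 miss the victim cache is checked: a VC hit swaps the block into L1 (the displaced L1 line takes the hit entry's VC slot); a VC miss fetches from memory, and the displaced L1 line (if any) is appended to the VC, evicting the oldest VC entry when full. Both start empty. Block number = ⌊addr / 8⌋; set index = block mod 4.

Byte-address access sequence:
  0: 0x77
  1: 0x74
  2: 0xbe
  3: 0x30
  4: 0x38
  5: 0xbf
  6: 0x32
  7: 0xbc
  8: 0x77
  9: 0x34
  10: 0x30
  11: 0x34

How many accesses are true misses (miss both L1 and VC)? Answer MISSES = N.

0: 0x77 (blk 14, set 2) → MISS  vc=[]
1: 0x74 (blk 14, set 2) → L1-HIT  vc=[]
2: 0xbe (blk 23, set 3) → MISS  vc=[]
3: 0x30 (blk 6, set 2) → MISS  vc=[14]
4: 0x38 (blk 7, set 3) → MISS  vc=[14, 23]
5: 0xbf (blk 23, set 3) → VC-HIT  vc=[14, 7]
6: 0x32 (blk 6, set 2) → L1-HIT  vc=[14, 7]
7: 0xbc (blk 23, set 3) → L1-HIT  vc=[14, 7]
8: 0x77 (blk 14, set 2) → VC-HIT  vc=[6, 7]
9: 0x34 (blk 6, set 2) → VC-HIT  vc=[14, 7]
10: 0x30 (blk 6, set 2) → L1-HIT  vc=[14, 7]
11: 0x34 (blk 6, set 2) → L1-HIT  vc=[14, 7]

MISSES = 4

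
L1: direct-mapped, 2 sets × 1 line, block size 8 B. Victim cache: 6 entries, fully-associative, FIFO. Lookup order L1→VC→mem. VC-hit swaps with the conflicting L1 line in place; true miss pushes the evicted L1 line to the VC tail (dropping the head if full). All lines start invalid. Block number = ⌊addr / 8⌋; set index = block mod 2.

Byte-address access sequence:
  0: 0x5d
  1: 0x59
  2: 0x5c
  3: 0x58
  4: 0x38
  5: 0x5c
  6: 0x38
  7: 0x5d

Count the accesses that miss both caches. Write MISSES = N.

  [0] addr=0x5d blk=11 s=1: MISS | VC []
  [1] addr=0x59 blk=11 s=1: L1-HIT | VC []
  [2] addr=0x5c blk=11 s=1: L1-HIT | VC []
  [3] addr=0x58 blk=11 s=1: L1-HIT | VC []
  [4] addr=0x38 blk=7 s=1: MISS | VC [11]
  [5] addr=0x5c blk=11 s=1: VC-HIT | VC [7]
  [6] addr=0x38 blk=7 s=1: VC-HIT | VC [11]
  [7] addr=0x5d blk=11 s=1: VC-HIT | VC [7]

MISSES = 2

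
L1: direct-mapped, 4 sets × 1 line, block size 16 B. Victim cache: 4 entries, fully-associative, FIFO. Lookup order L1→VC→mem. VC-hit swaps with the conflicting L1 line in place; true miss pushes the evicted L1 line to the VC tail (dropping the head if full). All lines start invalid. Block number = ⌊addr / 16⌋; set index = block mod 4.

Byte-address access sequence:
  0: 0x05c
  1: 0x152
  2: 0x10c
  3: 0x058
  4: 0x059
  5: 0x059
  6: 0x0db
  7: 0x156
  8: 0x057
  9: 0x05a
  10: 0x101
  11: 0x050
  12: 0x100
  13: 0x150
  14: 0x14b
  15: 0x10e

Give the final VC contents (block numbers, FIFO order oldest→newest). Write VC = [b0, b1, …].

VC = [13, 5, 20]

#0 0x5c→b5/s1 MISS; vc=[]
#1 0x152→b21/s1 MISS; vc=[5]
#2 0x10c→b16/s0 MISS; vc=[5]
#3 0x58→b5/s1 VC-HIT; vc=[21]
#4 0x59→b5/s1 L1-HIT; vc=[21]
#5 0x59→b5/s1 L1-HIT; vc=[21]
#6 0xdb→b13/s1 MISS; vc=[21,5]
#7 0x156→b21/s1 VC-HIT; vc=[13,5]
#8 0x57→b5/s1 VC-HIT; vc=[13,21]
#9 0x5a→b5/s1 L1-HIT; vc=[13,21]
#10 0x101→b16/s0 L1-HIT; vc=[13,21]
#11 0x50→b5/s1 L1-HIT; vc=[13,21]
#12 0x100→b16/s0 L1-HIT; vc=[13,21]
#13 0x150→b21/s1 VC-HIT; vc=[13,5]
#14 0x14b→b20/s0 MISS; vc=[13,5,16]
#15 0x10e→b16/s0 VC-HIT; vc=[13,5,20]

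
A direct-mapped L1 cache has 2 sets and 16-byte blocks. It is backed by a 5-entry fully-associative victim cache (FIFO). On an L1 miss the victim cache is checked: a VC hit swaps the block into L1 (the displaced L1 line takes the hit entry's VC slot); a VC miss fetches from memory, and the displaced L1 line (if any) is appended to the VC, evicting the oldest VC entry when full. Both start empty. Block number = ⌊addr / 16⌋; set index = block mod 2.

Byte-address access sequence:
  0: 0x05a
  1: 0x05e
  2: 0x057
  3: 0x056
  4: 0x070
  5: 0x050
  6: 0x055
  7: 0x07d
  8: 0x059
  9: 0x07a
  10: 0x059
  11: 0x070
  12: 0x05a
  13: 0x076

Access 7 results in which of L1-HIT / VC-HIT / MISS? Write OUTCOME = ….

OUTCOME = VC-HIT

#0 0x5a→b5/s1 MISS; vc=[]
#1 0x5e→b5/s1 L1-HIT; vc=[]
#2 0x57→b5/s1 L1-HIT; vc=[]
#3 0x56→b5/s1 L1-HIT; vc=[]
#4 0x70→b7/s1 MISS; vc=[5]
#5 0x50→b5/s1 VC-HIT; vc=[7]
#6 0x55→b5/s1 L1-HIT; vc=[7]
#7 0x7d→b7/s1 VC-HIT; vc=[5]
#8 0x59→b5/s1 VC-HIT; vc=[7]
#9 0x7a→b7/s1 VC-HIT; vc=[5]
#10 0x59→b5/s1 VC-HIT; vc=[7]
#11 0x70→b7/s1 VC-HIT; vc=[5]
#12 0x5a→b5/s1 VC-HIT; vc=[7]
#13 0x76→b7/s1 VC-HIT; vc=[5]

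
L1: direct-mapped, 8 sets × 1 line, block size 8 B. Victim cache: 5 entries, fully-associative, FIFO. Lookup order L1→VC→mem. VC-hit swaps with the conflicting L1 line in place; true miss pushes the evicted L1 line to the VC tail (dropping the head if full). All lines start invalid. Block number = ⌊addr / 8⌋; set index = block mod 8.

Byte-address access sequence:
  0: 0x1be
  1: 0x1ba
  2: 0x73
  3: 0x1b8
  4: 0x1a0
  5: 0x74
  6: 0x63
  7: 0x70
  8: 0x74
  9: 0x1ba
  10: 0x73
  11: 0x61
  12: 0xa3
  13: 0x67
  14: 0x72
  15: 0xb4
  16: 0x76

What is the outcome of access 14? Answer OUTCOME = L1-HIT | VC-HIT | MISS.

0: 0x1be (blk 55, set 7) → MISS  vc=[]
1: 0x1ba (blk 55, set 7) → L1-HIT  vc=[]
2: 0x73 (blk 14, set 6) → MISS  vc=[]
3: 0x1b8 (blk 55, set 7) → L1-HIT  vc=[]
4: 0x1a0 (blk 52, set 4) → MISS  vc=[]
5: 0x74 (blk 14, set 6) → L1-HIT  vc=[]
6: 0x63 (blk 12, set 4) → MISS  vc=[52]
7: 0x70 (blk 14, set 6) → L1-HIT  vc=[52]
8: 0x74 (blk 14, set 6) → L1-HIT  vc=[52]
9: 0x1ba (blk 55, set 7) → L1-HIT  vc=[52]
10: 0x73 (blk 14, set 6) → L1-HIT  vc=[52]
11: 0x61 (blk 12, set 4) → L1-HIT  vc=[52]
12: 0xa3 (blk 20, set 4) → MISS  vc=[52, 12]
13: 0x67 (blk 12, set 4) → VC-HIT  vc=[52, 20]
14: 0x72 (blk 14, set 6) → L1-HIT  vc=[52, 20]
15: 0xb4 (blk 22, set 6) → MISS  vc=[52, 20, 14]
16: 0x76 (blk 14, set 6) → VC-HIT  vc=[52, 20, 22]

OUTCOME = L1-HIT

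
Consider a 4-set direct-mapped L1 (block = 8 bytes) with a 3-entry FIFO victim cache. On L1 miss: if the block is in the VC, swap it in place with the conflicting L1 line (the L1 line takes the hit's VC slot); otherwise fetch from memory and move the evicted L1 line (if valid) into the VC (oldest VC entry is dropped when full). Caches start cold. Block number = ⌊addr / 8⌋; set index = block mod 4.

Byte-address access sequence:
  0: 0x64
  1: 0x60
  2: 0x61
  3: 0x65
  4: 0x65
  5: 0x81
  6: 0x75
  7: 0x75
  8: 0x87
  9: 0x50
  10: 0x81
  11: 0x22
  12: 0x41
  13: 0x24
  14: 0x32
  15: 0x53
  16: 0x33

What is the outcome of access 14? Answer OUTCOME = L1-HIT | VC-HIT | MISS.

OUTCOME = MISS

#0 0x64→b12/s0 MISS; vc=[]
#1 0x60→b12/s0 L1-HIT; vc=[]
#2 0x61→b12/s0 L1-HIT; vc=[]
#3 0x65→b12/s0 L1-HIT; vc=[]
#4 0x65→b12/s0 L1-HIT; vc=[]
#5 0x81→b16/s0 MISS; vc=[12]
#6 0x75→b14/s2 MISS; vc=[12]
#7 0x75→b14/s2 L1-HIT; vc=[12]
#8 0x87→b16/s0 L1-HIT; vc=[12]
#9 0x50→b10/s2 MISS; vc=[12,14]
#10 0x81→b16/s0 L1-HIT; vc=[12,14]
#11 0x22→b4/s0 MISS; vc=[12,14,16]
#12 0x41→b8/s0 MISS; vc=[14,16,4]
#13 0x24→b4/s0 VC-HIT; vc=[14,16,8]
#14 0x32→b6/s2 MISS; vc=[16,8,10]
#15 0x53→b10/s2 VC-HIT; vc=[16,8,6]
#16 0x33→b6/s2 VC-HIT; vc=[16,8,10]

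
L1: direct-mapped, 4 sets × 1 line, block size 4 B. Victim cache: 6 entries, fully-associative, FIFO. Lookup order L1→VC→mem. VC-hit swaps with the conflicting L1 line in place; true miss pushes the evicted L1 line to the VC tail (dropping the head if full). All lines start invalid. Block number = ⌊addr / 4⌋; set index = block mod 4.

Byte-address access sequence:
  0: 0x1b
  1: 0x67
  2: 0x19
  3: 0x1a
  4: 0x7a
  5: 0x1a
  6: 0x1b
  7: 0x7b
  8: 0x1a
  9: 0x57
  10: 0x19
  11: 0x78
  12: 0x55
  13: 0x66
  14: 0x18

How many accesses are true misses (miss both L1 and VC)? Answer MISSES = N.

MISSES = 4

0: 0x1b (blk 6, set 2) → MISS  vc=[]
1: 0x67 (blk 25, set 1) → MISS  vc=[]
2: 0x19 (blk 6, set 2) → L1-HIT  vc=[]
3: 0x1a (blk 6, set 2) → L1-HIT  vc=[]
4: 0x7a (blk 30, set 2) → MISS  vc=[6]
5: 0x1a (blk 6, set 2) → VC-HIT  vc=[30]
6: 0x1b (blk 6, set 2) → L1-HIT  vc=[30]
7: 0x7b (blk 30, set 2) → VC-HIT  vc=[6]
8: 0x1a (blk 6, set 2) → VC-HIT  vc=[30]
9: 0x57 (blk 21, set 1) → MISS  vc=[30, 25]
10: 0x19 (blk 6, set 2) → L1-HIT  vc=[30, 25]
11: 0x78 (blk 30, set 2) → VC-HIT  vc=[6, 25]
12: 0x55 (blk 21, set 1) → L1-HIT  vc=[6, 25]
13: 0x66 (blk 25, set 1) → VC-HIT  vc=[6, 21]
14: 0x18 (blk 6, set 2) → VC-HIT  vc=[30, 21]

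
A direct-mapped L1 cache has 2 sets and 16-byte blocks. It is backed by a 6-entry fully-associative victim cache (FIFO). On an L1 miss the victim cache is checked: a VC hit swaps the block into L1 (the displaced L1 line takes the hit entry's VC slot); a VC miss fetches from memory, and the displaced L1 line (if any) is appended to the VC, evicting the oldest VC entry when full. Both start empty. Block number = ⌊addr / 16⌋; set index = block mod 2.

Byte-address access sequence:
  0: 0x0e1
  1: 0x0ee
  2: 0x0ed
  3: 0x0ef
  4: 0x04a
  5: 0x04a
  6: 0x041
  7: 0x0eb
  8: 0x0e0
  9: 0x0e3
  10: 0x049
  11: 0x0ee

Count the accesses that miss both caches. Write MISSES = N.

0: 0xe1 (blk 14, set 0) → MISS  vc=[]
1: 0xee (blk 14, set 0) → L1-HIT  vc=[]
2: 0xed (blk 14, set 0) → L1-HIT  vc=[]
3: 0xef (blk 14, set 0) → L1-HIT  vc=[]
4: 0x4a (blk 4, set 0) → MISS  vc=[14]
5: 0x4a (blk 4, set 0) → L1-HIT  vc=[14]
6: 0x41 (blk 4, set 0) → L1-HIT  vc=[14]
7: 0xeb (blk 14, set 0) → VC-HIT  vc=[4]
8: 0xe0 (blk 14, set 0) → L1-HIT  vc=[4]
9: 0xe3 (blk 14, set 0) → L1-HIT  vc=[4]
10: 0x49 (blk 4, set 0) → VC-HIT  vc=[14]
11: 0xee (blk 14, set 0) → VC-HIT  vc=[4]

MISSES = 2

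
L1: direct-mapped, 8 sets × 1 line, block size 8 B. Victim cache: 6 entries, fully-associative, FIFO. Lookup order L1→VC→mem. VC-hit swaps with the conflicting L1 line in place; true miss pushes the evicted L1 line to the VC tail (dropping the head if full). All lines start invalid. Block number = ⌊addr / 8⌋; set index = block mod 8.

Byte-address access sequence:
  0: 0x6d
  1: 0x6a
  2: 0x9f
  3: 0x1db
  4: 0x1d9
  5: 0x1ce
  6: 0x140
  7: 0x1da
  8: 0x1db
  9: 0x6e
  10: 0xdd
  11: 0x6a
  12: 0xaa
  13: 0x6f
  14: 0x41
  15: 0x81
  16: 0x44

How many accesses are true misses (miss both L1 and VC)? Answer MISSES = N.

MISSES = 9

  [0] addr=0x6d blk=13 s=5: MISS | VC []
  [1] addr=0x6a blk=13 s=5: L1-HIT | VC []
  [2] addr=0x9f blk=19 s=3: MISS | VC []
  [3] addr=0x1db blk=59 s=3: MISS | VC [19]
  [4] addr=0x1d9 blk=59 s=3: L1-HIT | VC [19]
  [5] addr=0x1ce blk=57 s=1: MISS | VC [19]
  [6] addr=0x140 blk=40 s=0: MISS | VC [19]
  [7] addr=0x1da blk=59 s=3: L1-HIT | VC [19]
  [8] addr=0x1db blk=59 s=3: L1-HIT | VC [19]
  [9] addr=0x6e blk=13 s=5: L1-HIT | VC [19]
  [10] addr=0xdd blk=27 s=3: MISS | VC [19, 59]
  [11] addr=0x6a blk=13 s=5: L1-HIT | VC [19, 59]
  [12] addr=0xaa blk=21 s=5: MISS | VC [19, 59, 13]
  [13] addr=0x6f blk=13 s=5: VC-HIT | VC [19, 59, 21]
  [14] addr=0x41 blk=8 s=0: MISS | VC [19, 59, 21, 40]
  [15] addr=0x81 blk=16 s=0: MISS | VC [19, 59, 21, 40, 8]
  [16] addr=0x44 blk=8 s=0: VC-HIT | VC [19, 59, 21, 40, 16]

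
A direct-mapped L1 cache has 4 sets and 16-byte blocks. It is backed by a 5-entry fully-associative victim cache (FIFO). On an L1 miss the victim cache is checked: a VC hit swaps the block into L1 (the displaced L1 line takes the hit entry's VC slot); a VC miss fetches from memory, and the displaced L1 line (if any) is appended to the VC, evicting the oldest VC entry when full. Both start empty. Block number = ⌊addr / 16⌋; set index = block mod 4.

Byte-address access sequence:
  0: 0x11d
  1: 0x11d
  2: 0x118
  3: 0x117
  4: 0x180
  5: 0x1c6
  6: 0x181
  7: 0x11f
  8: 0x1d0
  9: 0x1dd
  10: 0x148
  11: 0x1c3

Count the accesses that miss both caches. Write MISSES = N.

MISSES = 5

#0 0x11d→b17/s1 MISS; vc=[]
#1 0x11d→b17/s1 L1-HIT; vc=[]
#2 0x118→b17/s1 L1-HIT; vc=[]
#3 0x117→b17/s1 L1-HIT; vc=[]
#4 0x180→b24/s0 MISS; vc=[]
#5 0x1c6→b28/s0 MISS; vc=[24]
#6 0x181→b24/s0 VC-HIT; vc=[28]
#7 0x11f→b17/s1 L1-HIT; vc=[28]
#8 0x1d0→b29/s1 MISS; vc=[28,17]
#9 0x1dd→b29/s1 L1-HIT; vc=[28,17]
#10 0x148→b20/s0 MISS; vc=[28,17,24]
#11 0x1c3→b28/s0 VC-HIT; vc=[20,17,24]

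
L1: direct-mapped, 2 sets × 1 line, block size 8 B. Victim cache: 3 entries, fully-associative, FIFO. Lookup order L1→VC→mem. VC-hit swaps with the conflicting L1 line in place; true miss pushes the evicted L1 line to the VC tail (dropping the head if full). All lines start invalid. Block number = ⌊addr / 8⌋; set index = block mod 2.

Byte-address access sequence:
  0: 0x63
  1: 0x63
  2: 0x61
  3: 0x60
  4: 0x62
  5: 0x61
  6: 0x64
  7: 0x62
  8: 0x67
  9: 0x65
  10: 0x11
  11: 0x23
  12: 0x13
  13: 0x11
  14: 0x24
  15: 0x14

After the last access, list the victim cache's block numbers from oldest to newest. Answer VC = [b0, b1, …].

VC = [12, 4]

  [0] addr=0x63 blk=12 s=0: MISS | VC []
  [1] addr=0x63 blk=12 s=0: L1-HIT | VC []
  [2] addr=0x61 blk=12 s=0: L1-HIT | VC []
  [3] addr=0x60 blk=12 s=0: L1-HIT | VC []
  [4] addr=0x62 blk=12 s=0: L1-HIT | VC []
  [5] addr=0x61 blk=12 s=0: L1-HIT | VC []
  [6] addr=0x64 blk=12 s=0: L1-HIT | VC []
  [7] addr=0x62 blk=12 s=0: L1-HIT | VC []
  [8] addr=0x67 blk=12 s=0: L1-HIT | VC []
  [9] addr=0x65 blk=12 s=0: L1-HIT | VC []
  [10] addr=0x11 blk=2 s=0: MISS | VC [12]
  [11] addr=0x23 blk=4 s=0: MISS | VC [12, 2]
  [12] addr=0x13 blk=2 s=0: VC-HIT | VC [12, 4]
  [13] addr=0x11 blk=2 s=0: L1-HIT | VC [12, 4]
  [14] addr=0x24 blk=4 s=0: VC-HIT | VC [12, 2]
  [15] addr=0x14 blk=2 s=0: VC-HIT | VC [12, 4]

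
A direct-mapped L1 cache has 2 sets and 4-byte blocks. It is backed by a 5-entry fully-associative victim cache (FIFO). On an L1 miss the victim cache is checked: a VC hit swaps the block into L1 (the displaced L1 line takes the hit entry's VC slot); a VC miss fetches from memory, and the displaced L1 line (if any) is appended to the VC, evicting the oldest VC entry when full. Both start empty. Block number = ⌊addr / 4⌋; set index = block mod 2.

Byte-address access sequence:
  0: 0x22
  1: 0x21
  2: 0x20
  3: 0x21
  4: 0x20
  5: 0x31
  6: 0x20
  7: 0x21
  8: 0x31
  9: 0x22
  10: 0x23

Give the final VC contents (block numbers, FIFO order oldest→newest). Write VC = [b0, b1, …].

VC = [12]

0: 0x22 (blk 8, set 0) → MISS  vc=[]
1: 0x21 (blk 8, set 0) → L1-HIT  vc=[]
2: 0x20 (blk 8, set 0) → L1-HIT  vc=[]
3: 0x21 (blk 8, set 0) → L1-HIT  vc=[]
4: 0x20 (blk 8, set 0) → L1-HIT  vc=[]
5: 0x31 (blk 12, set 0) → MISS  vc=[8]
6: 0x20 (blk 8, set 0) → VC-HIT  vc=[12]
7: 0x21 (blk 8, set 0) → L1-HIT  vc=[12]
8: 0x31 (blk 12, set 0) → VC-HIT  vc=[8]
9: 0x22 (blk 8, set 0) → VC-HIT  vc=[12]
10: 0x23 (blk 8, set 0) → L1-HIT  vc=[12]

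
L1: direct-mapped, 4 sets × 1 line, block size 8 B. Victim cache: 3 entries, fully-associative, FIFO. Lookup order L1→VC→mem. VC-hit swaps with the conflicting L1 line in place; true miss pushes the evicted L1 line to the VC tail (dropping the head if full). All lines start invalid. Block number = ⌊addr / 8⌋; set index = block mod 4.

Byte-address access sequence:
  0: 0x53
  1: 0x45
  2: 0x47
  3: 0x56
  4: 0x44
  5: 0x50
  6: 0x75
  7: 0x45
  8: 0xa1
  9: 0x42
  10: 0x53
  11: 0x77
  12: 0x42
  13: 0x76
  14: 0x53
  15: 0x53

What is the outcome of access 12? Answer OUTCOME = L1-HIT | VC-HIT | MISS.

OUTCOME = L1-HIT

#0 0x53→b10/s2 MISS; vc=[]
#1 0x45→b8/s0 MISS; vc=[]
#2 0x47→b8/s0 L1-HIT; vc=[]
#3 0x56→b10/s2 L1-HIT; vc=[]
#4 0x44→b8/s0 L1-HIT; vc=[]
#5 0x50→b10/s2 L1-HIT; vc=[]
#6 0x75→b14/s2 MISS; vc=[10]
#7 0x45→b8/s0 L1-HIT; vc=[10]
#8 0xa1→b20/s0 MISS; vc=[10,8]
#9 0x42→b8/s0 VC-HIT; vc=[10,20]
#10 0x53→b10/s2 VC-HIT; vc=[14,20]
#11 0x77→b14/s2 VC-HIT; vc=[10,20]
#12 0x42→b8/s0 L1-HIT; vc=[10,20]
#13 0x76→b14/s2 L1-HIT; vc=[10,20]
#14 0x53→b10/s2 VC-HIT; vc=[14,20]
#15 0x53→b10/s2 L1-HIT; vc=[14,20]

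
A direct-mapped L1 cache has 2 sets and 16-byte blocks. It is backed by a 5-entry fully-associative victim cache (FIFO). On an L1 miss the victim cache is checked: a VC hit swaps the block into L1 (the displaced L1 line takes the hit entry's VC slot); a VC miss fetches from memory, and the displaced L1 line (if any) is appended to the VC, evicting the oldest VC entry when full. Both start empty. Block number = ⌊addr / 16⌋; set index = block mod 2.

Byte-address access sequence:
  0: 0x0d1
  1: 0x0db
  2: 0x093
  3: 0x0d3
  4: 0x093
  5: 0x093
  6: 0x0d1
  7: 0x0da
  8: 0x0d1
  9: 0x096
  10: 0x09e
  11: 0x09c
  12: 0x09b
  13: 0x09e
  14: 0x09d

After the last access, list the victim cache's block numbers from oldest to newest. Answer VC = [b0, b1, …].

#0 0xd1→b13/s1 MISS; vc=[]
#1 0xdb→b13/s1 L1-HIT; vc=[]
#2 0x93→b9/s1 MISS; vc=[13]
#3 0xd3→b13/s1 VC-HIT; vc=[9]
#4 0x93→b9/s1 VC-HIT; vc=[13]
#5 0x93→b9/s1 L1-HIT; vc=[13]
#6 0xd1→b13/s1 VC-HIT; vc=[9]
#7 0xda→b13/s1 L1-HIT; vc=[9]
#8 0xd1→b13/s1 L1-HIT; vc=[9]
#9 0x96→b9/s1 VC-HIT; vc=[13]
#10 0x9e→b9/s1 L1-HIT; vc=[13]
#11 0x9c→b9/s1 L1-HIT; vc=[13]
#12 0x9b→b9/s1 L1-HIT; vc=[13]
#13 0x9e→b9/s1 L1-HIT; vc=[13]
#14 0x9d→b9/s1 L1-HIT; vc=[13]

VC = [13]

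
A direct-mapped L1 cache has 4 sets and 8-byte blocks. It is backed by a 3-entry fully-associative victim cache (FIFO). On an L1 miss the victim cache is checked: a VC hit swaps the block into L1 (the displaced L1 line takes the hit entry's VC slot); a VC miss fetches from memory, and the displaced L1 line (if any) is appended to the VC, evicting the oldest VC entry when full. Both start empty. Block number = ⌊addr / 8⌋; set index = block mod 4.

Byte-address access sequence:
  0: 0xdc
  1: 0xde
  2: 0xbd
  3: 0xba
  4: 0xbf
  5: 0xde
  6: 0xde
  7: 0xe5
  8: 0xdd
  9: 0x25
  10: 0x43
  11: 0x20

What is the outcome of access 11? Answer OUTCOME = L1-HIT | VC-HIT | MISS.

0: 0xdc (blk 27, set 3) → MISS  vc=[]
1: 0xde (blk 27, set 3) → L1-HIT  vc=[]
2: 0xbd (blk 23, set 3) → MISS  vc=[27]
3: 0xba (blk 23, set 3) → L1-HIT  vc=[27]
4: 0xbf (blk 23, set 3) → L1-HIT  vc=[27]
5: 0xde (blk 27, set 3) → VC-HIT  vc=[23]
6: 0xde (blk 27, set 3) → L1-HIT  vc=[23]
7: 0xe5 (blk 28, set 0) → MISS  vc=[23]
8: 0xdd (blk 27, set 3) → L1-HIT  vc=[23]
9: 0x25 (blk 4, set 0) → MISS  vc=[23, 28]
10: 0x43 (blk 8, set 0) → MISS  vc=[23, 28, 4]
11: 0x20 (blk 4, set 0) → VC-HIT  vc=[23, 28, 8]

OUTCOME = VC-HIT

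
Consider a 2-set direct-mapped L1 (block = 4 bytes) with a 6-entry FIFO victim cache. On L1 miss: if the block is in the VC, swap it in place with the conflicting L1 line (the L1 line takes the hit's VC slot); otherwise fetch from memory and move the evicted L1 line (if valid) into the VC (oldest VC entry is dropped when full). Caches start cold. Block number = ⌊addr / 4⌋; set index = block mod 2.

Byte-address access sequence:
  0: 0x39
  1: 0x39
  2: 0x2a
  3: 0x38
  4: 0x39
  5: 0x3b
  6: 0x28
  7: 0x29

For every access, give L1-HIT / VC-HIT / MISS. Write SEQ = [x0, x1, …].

SEQ = [MISS, L1-HIT, MISS, VC-HIT, L1-HIT, L1-HIT, VC-HIT, L1-HIT]

#0 0x39→b14/s0 MISS; vc=[]
#1 0x39→b14/s0 L1-HIT; vc=[]
#2 0x2a→b10/s0 MISS; vc=[14]
#3 0x38→b14/s0 VC-HIT; vc=[10]
#4 0x39→b14/s0 L1-HIT; vc=[10]
#5 0x3b→b14/s0 L1-HIT; vc=[10]
#6 0x28→b10/s0 VC-HIT; vc=[14]
#7 0x29→b10/s0 L1-HIT; vc=[14]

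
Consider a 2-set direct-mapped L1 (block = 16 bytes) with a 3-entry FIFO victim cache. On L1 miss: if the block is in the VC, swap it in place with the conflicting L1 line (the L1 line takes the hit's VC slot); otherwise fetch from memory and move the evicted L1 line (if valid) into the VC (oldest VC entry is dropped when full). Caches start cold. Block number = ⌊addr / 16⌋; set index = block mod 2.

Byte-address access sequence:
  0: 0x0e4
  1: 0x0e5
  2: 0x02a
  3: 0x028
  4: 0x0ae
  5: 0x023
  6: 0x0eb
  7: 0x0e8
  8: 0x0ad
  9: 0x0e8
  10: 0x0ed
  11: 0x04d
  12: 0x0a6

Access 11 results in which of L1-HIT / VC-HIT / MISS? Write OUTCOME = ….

OUTCOME = MISS

#0 0xe4→b14/s0 MISS; vc=[]
#1 0xe5→b14/s0 L1-HIT; vc=[]
#2 0x2a→b2/s0 MISS; vc=[14]
#3 0x28→b2/s0 L1-HIT; vc=[14]
#4 0xae→b10/s0 MISS; vc=[14,2]
#5 0x23→b2/s0 VC-HIT; vc=[14,10]
#6 0xeb→b14/s0 VC-HIT; vc=[2,10]
#7 0xe8→b14/s0 L1-HIT; vc=[2,10]
#8 0xad→b10/s0 VC-HIT; vc=[2,14]
#9 0xe8→b14/s0 VC-HIT; vc=[2,10]
#10 0xed→b14/s0 L1-HIT; vc=[2,10]
#11 0x4d→b4/s0 MISS; vc=[2,10,14]
#12 0xa6→b10/s0 VC-HIT; vc=[2,4,14]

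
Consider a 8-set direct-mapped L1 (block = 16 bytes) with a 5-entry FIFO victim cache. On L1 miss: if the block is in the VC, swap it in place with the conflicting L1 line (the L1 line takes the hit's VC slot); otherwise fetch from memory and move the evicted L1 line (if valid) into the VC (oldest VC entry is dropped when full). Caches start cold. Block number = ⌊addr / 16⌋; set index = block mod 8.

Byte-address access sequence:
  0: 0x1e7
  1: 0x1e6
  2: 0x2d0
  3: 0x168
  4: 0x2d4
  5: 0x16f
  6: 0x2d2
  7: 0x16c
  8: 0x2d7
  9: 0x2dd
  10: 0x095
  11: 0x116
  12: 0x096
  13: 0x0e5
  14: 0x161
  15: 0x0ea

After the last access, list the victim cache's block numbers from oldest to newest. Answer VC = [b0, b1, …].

VC = [30, 17, 22]

0: 0x1e7 (blk 30, set 6) → MISS  vc=[]
1: 0x1e6 (blk 30, set 6) → L1-HIT  vc=[]
2: 0x2d0 (blk 45, set 5) → MISS  vc=[]
3: 0x168 (blk 22, set 6) → MISS  vc=[30]
4: 0x2d4 (blk 45, set 5) → L1-HIT  vc=[30]
5: 0x16f (blk 22, set 6) → L1-HIT  vc=[30]
6: 0x2d2 (blk 45, set 5) → L1-HIT  vc=[30]
7: 0x16c (blk 22, set 6) → L1-HIT  vc=[30]
8: 0x2d7 (blk 45, set 5) → L1-HIT  vc=[30]
9: 0x2dd (blk 45, set 5) → L1-HIT  vc=[30]
10: 0x95 (blk 9, set 1) → MISS  vc=[30]
11: 0x116 (blk 17, set 1) → MISS  vc=[30, 9]
12: 0x96 (blk 9, set 1) → VC-HIT  vc=[30, 17]
13: 0xe5 (blk 14, set 6) → MISS  vc=[30, 17, 22]
14: 0x161 (blk 22, set 6) → VC-HIT  vc=[30, 17, 14]
15: 0xea (blk 14, set 6) → VC-HIT  vc=[30, 17, 22]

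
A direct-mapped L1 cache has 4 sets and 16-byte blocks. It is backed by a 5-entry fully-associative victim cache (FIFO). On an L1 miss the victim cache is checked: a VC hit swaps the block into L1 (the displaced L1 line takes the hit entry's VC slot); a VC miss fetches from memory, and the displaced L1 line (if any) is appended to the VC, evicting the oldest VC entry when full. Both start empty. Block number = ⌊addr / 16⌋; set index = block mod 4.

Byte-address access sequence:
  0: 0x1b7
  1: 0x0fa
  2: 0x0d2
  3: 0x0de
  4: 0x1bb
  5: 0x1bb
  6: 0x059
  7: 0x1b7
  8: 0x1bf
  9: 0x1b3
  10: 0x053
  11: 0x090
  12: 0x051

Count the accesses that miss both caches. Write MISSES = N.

MISSES = 5

0: 0x1b7 (blk 27, set 3) → MISS  vc=[]
1: 0xfa (blk 15, set 3) → MISS  vc=[27]
2: 0xd2 (blk 13, set 1) → MISS  vc=[27]
3: 0xde (blk 13, set 1) → L1-HIT  vc=[27]
4: 0x1bb (blk 27, set 3) → VC-HIT  vc=[15]
5: 0x1bb (blk 27, set 3) → L1-HIT  vc=[15]
6: 0x59 (blk 5, set 1) → MISS  vc=[15, 13]
7: 0x1b7 (blk 27, set 3) → L1-HIT  vc=[15, 13]
8: 0x1bf (blk 27, set 3) → L1-HIT  vc=[15, 13]
9: 0x1b3 (blk 27, set 3) → L1-HIT  vc=[15, 13]
10: 0x53 (blk 5, set 1) → L1-HIT  vc=[15, 13]
11: 0x90 (blk 9, set 1) → MISS  vc=[15, 13, 5]
12: 0x51 (blk 5, set 1) → VC-HIT  vc=[15, 13, 9]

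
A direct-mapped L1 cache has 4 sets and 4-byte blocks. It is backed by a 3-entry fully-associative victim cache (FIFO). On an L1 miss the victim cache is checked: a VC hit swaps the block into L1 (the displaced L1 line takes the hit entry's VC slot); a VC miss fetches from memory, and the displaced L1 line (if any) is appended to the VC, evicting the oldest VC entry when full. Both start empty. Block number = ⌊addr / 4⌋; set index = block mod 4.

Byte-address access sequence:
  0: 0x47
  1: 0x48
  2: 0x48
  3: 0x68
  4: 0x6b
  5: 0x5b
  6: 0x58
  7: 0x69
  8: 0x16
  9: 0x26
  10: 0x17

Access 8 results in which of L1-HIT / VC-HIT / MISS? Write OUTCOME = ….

OUTCOME = MISS

0: 0x47 (blk 17, set 1) → MISS  vc=[]
1: 0x48 (blk 18, set 2) → MISS  vc=[]
2: 0x48 (blk 18, set 2) → L1-HIT  vc=[]
3: 0x68 (blk 26, set 2) → MISS  vc=[18]
4: 0x6b (blk 26, set 2) → L1-HIT  vc=[18]
5: 0x5b (blk 22, set 2) → MISS  vc=[18, 26]
6: 0x58 (blk 22, set 2) → L1-HIT  vc=[18, 26]
7: 0x69 (blk 26, set 2) → VC-HIT  vc=[18, 22]
8: 0x16 (blk 5, set 1) → MISS  vc=[18, 22, 17]
9: 0x26 (blk 9, set 1) → MISS  vc=[22, 17, 5]
10: 0x17 (blk 5, set 1) → VC-HIT  vc=[22, 17, 9]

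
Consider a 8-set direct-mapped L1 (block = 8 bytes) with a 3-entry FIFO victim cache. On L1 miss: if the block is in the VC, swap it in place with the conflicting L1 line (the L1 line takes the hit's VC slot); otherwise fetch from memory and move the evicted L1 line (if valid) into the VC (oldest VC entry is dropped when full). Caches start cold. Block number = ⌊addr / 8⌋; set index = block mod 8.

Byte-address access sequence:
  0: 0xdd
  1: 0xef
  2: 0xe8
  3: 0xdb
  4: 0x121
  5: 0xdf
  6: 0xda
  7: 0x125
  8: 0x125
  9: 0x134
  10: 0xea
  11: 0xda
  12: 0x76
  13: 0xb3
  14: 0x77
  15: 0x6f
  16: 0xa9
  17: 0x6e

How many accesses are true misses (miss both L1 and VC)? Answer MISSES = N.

MISSES = 8

#0 0xdd→b27/s3 MISS; vc=[]
#1 0xef→b29/s5 MISS; vc=[]
#2 0xe8→b29/s5 L1-HIT; vc=[]
#3 0xdb→b27/s3 L1-HIT; vc=[]
#4 0x121→b36/s4 MISS; vc=[]
#5 0xdf→b27/s3 L1-HIT; vc=[]
#6 0xda→b27/s3 L1-HIT; vc=[]
#7 0x125→b36/s4 L1-HIT; vc=[]
#8 0x125→b36/s4 L1-HIT; vc=[]
#9 0x134→b38/s6 MISS; vc=[]
#10 0xea→b29/s5 L1-HIT; vc=[]
#11 0xda→b27/s3 L1-HIT; vc=[]
#12 0x76→b14/s6 MISS; vc=[38]
#13 0xb3→b22/s6 MISS; vc=[38,14]
#14 0x77→b14/s6 VC-HIT; vc=[38,22]
#15 0x6f→b13/s5 MISS; vc=[38,22,29]
#16 0xa9→b21/s5 MISS; vc=[22,29,13]
#17 0x6e→b13/s5 VC-HIT; vc=[22,29,21]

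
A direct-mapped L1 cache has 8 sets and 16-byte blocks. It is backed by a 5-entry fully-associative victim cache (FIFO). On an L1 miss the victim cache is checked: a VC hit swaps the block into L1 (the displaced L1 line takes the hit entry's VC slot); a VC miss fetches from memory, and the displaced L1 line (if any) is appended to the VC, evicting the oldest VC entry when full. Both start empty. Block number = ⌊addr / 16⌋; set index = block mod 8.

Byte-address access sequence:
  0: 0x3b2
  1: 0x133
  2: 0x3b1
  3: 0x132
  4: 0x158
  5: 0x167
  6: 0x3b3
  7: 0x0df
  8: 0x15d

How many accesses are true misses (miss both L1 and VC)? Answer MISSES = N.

MISSES = 5

#0 0x3b2→b59/s3 MISS; vc=[]
#1 0x133→b19/s3 MISS; vc=[59]
#2 0x3b1→b59/s3 VC-HIT; vc=[19]
#3 0x132→b19/s3 VC-HIT; vc=[59]
#4 0x158→b21/s5 MISS; vc=[59]
#5 0x167→b22/s6 MISS; vc=[59]
#6 0x3b3→b59/s3 VC-HIT; vc=[19]
#7 0xdf→b13/s5 MISS; vc=[19,21]
#8 0x15d→b21/s5 VC-HIT; vc=[19,13]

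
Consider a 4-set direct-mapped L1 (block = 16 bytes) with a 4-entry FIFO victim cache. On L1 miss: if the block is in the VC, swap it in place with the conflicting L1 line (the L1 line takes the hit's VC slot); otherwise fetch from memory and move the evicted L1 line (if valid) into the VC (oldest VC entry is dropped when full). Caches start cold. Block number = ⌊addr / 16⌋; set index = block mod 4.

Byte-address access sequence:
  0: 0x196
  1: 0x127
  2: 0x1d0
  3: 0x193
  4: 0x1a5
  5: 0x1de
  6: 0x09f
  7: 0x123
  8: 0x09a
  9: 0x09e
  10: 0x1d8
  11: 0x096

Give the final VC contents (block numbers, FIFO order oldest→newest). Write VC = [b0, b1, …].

  [0] addr=0x196 blk=25 s=1: MISS | VC []
  [1] addr=0x127 blk=18 s=2: MISS | VC []
  [2] addr=0x1d0 blk=29 s=1: MISS | VC [25]
  [3] addr=0x193 blk=25 s=1: VC-HIT | VC [29]
  [4] addr=0x1a5 blk=26 s=2: MISS | VC [29, 18]
  [5] addr=0x1de blk=29 s=1: VC-HIT | VC [25, 18]
  [6] addr=0x9f blk=9 s=1: MISS | VC [25, 18, 29]
  [7] addr=0x123 blk=18 s=2: VC-HIT | VC [25, 26, 29]
  [8] addr=0x9a blk=9 s=1: L1-HIT | VC [25, 26, 29]
  [9] addr=0x9e blk=9 s=1: L1-HIT | VC [25, 26, 29]
  [10] addr=0x1d8 blk=29 s=1: VC-HIT | VC [25, 26, 9]
  [11] addr=0x96 blk=9 s=1: VC-HIT | VC [25, 26, 29]

VC = [25, 26, 29]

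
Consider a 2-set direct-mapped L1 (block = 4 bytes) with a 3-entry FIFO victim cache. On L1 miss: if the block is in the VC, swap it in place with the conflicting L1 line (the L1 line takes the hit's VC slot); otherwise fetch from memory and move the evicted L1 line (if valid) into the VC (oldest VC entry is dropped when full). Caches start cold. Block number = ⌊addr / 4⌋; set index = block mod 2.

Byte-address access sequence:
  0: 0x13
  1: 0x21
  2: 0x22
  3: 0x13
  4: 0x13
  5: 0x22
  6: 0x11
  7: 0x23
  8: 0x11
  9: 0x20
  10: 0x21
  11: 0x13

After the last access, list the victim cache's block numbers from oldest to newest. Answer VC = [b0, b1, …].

#0 0x13→b4/s0 MISS; vc=[]
#1 0x21→b8/s0 MISS; vc=[4]
#2 0x22→b8/s0 L1-HIT; vc=[4]
#3 0x13→b4/s0 VC-HIT; vc=[8]
#4 0x13→b4/s0 L1-HIT; vc=[8]
#5 0x22→b8/s0 VC-HIT; vc=[4]
#6 0x11→b4/s0 VC-HIT; vc=[8]
#7 0x23→b8/s0 VC-HIT; vc=[4]
#8 0x11→b4/s0 VC-HIT; vc=[8]
#9 0x20→b8/s0 VC-HIT; vc=[4]
#10 0x21→b8/s0 L1-HIT; vc=[4]
#11 0x13→b4/s0 VC-HIT; vc=[8]

VC = [8]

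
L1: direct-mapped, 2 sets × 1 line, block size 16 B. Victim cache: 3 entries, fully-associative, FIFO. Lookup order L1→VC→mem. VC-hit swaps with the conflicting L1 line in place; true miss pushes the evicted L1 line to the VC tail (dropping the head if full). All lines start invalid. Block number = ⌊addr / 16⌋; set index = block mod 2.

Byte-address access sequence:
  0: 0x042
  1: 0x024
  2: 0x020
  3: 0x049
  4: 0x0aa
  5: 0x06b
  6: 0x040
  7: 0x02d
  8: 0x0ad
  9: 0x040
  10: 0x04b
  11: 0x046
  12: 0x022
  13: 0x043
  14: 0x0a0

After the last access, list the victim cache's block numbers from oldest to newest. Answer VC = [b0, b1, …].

VC = [4, 6, 2]

  [0] addr=0x42 blk=4 s=0: MISS | VC []
  [1] addr=0x24 blk=2 s=0: MISS | VC [4]
  [2] addr=0x20 blk=2 s=0: L1-HIT | VC [4]
  [3] addr=0x49 blk=4 s=0: VC-HIT | VC [2]
  [4] addr=0xaa blk=10 s=0: MISS | VC [2, 4]
  [5] addr=0x6b blk=6 s=0: MISS | VC [2, 4, 10]
  [6] addr=0x40 blk=4 s=0: VC-HIT | VC [2, 6, 10]
  [7] addr=0x2d blk=2 s=0: VC-HIT | VC [4, 6, 10]
  [8] addr=0xad blk=10 s=0: VC-HIT | VC [4, 6, 2]
  [9] addr=0x40 blk=4 s=0: VC-HIT | VC [10, 6, 2]
  [10] addr=0x4b blk=4 s=0: L1-HIT | VC [10, 6, 2]
  [11] addr=0x46 blk=4 s=0: L1-HIT | VC [10, 6, 2]
  [12] addr=0x22 blk=2 s=0: VC-HIT | VC [10, 6, 4]
  [13] addr=0x43 blk=4 s=0: VC-HIT | VC [10, 6, 2]
  [14] addr=0xa0 blk=10 s=0: VC-HIT | VC [4, 6, 2]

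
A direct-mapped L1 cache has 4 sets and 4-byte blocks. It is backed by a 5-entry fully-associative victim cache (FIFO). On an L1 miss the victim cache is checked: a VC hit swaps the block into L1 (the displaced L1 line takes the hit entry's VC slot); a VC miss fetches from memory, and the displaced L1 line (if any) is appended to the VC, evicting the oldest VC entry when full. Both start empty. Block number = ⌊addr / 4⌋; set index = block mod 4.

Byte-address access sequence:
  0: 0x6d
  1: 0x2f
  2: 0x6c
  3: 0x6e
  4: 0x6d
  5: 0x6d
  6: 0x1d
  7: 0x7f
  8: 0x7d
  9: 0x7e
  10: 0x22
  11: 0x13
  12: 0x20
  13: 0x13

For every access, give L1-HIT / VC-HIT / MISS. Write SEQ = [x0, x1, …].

0: 0x6d (blk 27, set 3) → MISS  vc=[]
1: 0x2f (blk 11, set 3) → MISS  vc=[27]
2: 0x6c (blk 27, set 3) → VC-HIT  vc=[11]
3: 0x6e (blk 27, set 3) → L1-HIT  vc=[11]
4: 0x6d (blk 27, set 3) → L1-HIT  vc=[11]
5: 0x6d (blk 27, set 3) → L1-HIT  vc=[11]
6: 0x1d (blk 7, set 3) → MISS  vc=[11, 27]
7: 0x7f (blk 31, set 3) → MISS  vc=[11, 27, 7]
8: 0x7d (blk 31, set 3) → L1-HIT  vc=[11, 27, 7]
9: 0x7e (blk 31, set 3) → L1-HIT  vc=[11, 27, 7]
10: 0x22 (blk 8, set 0) → MISS  vc=[11, 27, 7]
11: 0x13 (blk 4, set 0) → MISS  vc=[11, 27, 7, 8]
12: 0x20 (blk 8, set 0) → VC-HIT  vc=[11, 27, 7, 4]
13: 0x13 (blk 4, set 0) → VC-HIT  vc=[11, 27, 7, 8]

SEQ = [MISS, MISS, VC-HIT, L1-HIT, L1-HIT, L1-HIT, MISS, MISS, L1-HIT, L1-HIT, MISS, MISS, VC-HIT, VC-HIT]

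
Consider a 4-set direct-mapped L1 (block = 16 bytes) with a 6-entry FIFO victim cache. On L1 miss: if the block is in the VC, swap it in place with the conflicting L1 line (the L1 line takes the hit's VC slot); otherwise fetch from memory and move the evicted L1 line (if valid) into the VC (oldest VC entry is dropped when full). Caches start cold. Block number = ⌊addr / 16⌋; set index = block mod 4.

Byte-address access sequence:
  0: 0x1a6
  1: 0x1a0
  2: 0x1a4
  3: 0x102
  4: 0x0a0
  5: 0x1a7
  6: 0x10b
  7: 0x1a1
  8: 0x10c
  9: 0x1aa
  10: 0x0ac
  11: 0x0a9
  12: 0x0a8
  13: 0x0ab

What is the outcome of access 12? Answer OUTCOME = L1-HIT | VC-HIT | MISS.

#0 0x1a6→b26/s2 MISS; vc=[]
#1 0x1a0→b26/s2 L1-HIT; vc=[]
#2 0x1a4→b26/s2 L1-HIT; vc=[]
#3 0x102→b16/s0 MISS; vc=[]
#4 0xa0→b10/s2 MISS; vc=[26]
#5 0x1a7→b26/s2 VC-HIT; vc=[10]
#6 0x10b→b16/s0 L1-HIT; vc=[10]
#7 0x1a1→b26/s2 L1-HIT; vc=[10]
#8 0x10c→b16/s0 L1-HIT; vc=[10]
#9 0x1aa→b26/s2 L1-HIT; vc=[10]
#10 0xac→b10/s2 VC-HIT; vc=[26]
#11 0xa9→b10/s2 L1-HIT; vc=[26]
#12 0xa8→b10/s2 L1-HIT; vc=[26]
#13 0xab→b10/s2 L1-HIT; vc=[26]

OUTCOME = L1-HIT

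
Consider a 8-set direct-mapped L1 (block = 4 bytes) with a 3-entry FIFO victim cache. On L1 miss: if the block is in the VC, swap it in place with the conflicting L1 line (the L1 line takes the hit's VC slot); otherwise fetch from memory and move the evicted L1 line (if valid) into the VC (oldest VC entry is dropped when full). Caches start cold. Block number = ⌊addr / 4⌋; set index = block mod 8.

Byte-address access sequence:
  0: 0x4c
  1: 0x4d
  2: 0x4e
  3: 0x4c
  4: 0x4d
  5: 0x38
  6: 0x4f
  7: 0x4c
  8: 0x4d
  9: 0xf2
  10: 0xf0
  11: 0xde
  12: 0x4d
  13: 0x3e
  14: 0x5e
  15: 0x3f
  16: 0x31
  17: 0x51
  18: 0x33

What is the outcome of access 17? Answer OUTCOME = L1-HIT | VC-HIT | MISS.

OUTCOME = MISS

0: 0x4c (blk 19, set 3) → MISS  vc=[]
1: 0x4d (blk 19, set 3) → L1-HIT  vc=[]
2: 0x4e (blk 19, set 3) → L1-HIT  vc=[]
3: 0x4c (blk 19, set 3) → L1-HIT  vc=[]
4: 0x4d (blk 19, set 3) → L1-HIT  vc=[]
5: 0x38 (blk 14, set 6) → MISS  vc=[]
6: 0x4f (blk 19, set 3) → L1-HIT  vc=[]
7: 0x4c (blk 19, set 3) → L1-HIT  vc=[]
8: 0x4d (blk 19, set 3) → L1-HIT  vc=[]
9: 0xf2 (blk 60, set 4) → MISS  vc=[]
10: 0xf0 (blk 60, set 4) → L1-HIT  vc=[]
11: 0xde (blk 55, set 7) → MISS  vc=[]
12: 0x4d (blk 19, set 3) → L1-HIT  vc=[]
13: 0x3e (blk 15, set 7) → MISS  vc=[55]
14: 0x5e (blk 23, set 7) → MISS  vc=[55, 15]
15: 0x3f (blk 15, set 7) → VC-HIT  vc=[55, 23]
16: 0x31 (blk 12, set 4) → MISS  vc=[55, 23, 60]
17: 0x51 (blk 20, set 4) → MISS  vc=[23, 60, 12]
18: 0x33 (blk 12, set 4) → VC-HIT  vc=[23, 60, 20]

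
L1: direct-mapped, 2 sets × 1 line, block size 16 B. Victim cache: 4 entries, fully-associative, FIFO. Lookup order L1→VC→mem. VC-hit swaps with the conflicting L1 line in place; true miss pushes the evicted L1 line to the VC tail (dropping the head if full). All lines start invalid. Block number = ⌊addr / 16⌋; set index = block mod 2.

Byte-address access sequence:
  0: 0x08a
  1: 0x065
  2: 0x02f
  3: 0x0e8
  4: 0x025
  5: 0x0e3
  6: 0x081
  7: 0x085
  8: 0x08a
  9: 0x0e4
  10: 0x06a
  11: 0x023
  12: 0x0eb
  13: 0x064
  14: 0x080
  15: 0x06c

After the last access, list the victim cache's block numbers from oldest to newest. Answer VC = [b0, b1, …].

VC = [8, 2, 14]

0: 0x8a (blk 8, set 0) → MISS  vc=[]
1: 0x65 (blk 6, set 0) → MISS  vc=[8]
2: 0x2f (blk 2, set 0) → MISS  vc=[8, 6]
3: 0xe8 (blk 14, set 0) → MISS  vc=[8, 6, 2]
4: 0x25 (blk 2, set 0) → VC-HIT  vc=[8, 6, 14]
5: 0xe3 (blk 14, set 0) → VC-HIT  vc=[8, 6, 2]
6: 0x81 (blk 8, set 0) → VC-HIT  vc=[14, 6, 2]
7: 0x85 (blk 8, set 0) → L1-HIT  vc=[14, 6, 2]
8: 0x8a (blk 8, set 0) → L1-HIT  vc=[14, 6, 2]
9: 0xe4 (blk 14, set 0) → VC-HIT  vc=[8, 6, 2]
10: 0x6a (blk 6, set 0) → VC-HIT  vc=[8, 14, 2]
11: 0x23 (blk 2, set 0) → VC-HIT  vc=[8, 14, 6]
12: 0xeb (blk 14, set 0) → VC-HIT  vc=[8, 2, 6]
13: 0x64 (blk 6, set 0) → VC-HIT  vc=[8, 2, 14]
14: 0x80 (blk 8, set 0) → VC-HIT  vc=[6, 2, 14]
15: 0x6c (blk 6, set 0) → VC-HIT  vc=[8, 2, 14]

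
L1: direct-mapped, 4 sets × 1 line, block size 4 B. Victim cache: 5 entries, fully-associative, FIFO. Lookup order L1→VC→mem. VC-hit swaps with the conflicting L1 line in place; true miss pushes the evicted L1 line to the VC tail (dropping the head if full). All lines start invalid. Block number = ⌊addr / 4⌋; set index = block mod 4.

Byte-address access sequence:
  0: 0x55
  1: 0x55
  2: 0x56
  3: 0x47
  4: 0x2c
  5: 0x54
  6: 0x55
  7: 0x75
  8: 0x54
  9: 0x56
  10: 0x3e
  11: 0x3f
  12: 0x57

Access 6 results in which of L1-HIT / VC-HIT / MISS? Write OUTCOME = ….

OUTCOME = L1-HIT

0: 0x55 (blk 21, set 1) → MISS  vc=[]
1: 0x55 (blk 21, set 1) → L1-HIT  vc=[]
2: 0x56 (blk 21, set 1) → L1-HIT  vc=[]
3: 0x47 (blk 17, set 1) → MISS  vc=[21]
4: 0x2c (blk 11, set 3) → MISS  vc=[21]
5: 0x54 (blk 21, set 1) → VC-HIT  vc=[17]
6: 0x55 (blk 21, set 1) → L1-HIT  vc=[17]
7: 0x75 (blk 29, set 1) → MISS  vc=[17, 21]
8: 0x54 (blk 21, set 1) → VC-HIT  vc=[17, 29]
9: 0x56 (blk 21, set 1) → L1-HIT  vc=[17, 29]
10: 0x3e (blk 15, set 3) → MISS  vc=[17, 29, 11]
11: 0x3f (blk 15, set 3) → L1-HIT  vc=[17, 29, 11]
12: 0x57 (blk 21, set 1) → L1-HIT  vc=[17, 29, 11]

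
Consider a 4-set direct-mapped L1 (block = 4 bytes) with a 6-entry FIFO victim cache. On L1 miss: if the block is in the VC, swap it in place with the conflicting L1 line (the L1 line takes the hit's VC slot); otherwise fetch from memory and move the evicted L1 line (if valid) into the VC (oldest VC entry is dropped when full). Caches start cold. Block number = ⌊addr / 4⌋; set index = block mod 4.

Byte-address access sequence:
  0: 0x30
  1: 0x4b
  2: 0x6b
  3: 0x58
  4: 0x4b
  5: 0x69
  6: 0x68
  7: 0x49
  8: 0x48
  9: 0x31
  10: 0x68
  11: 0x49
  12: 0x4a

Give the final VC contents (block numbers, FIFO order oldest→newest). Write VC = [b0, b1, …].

VC = [22, 26]

0: 0x30 (blk 12, set 0) → MISS  vc=[]
1: 0x4b (blk 18, set 2) → MISS  vc=[]
2: 0x6b (blk 26, set 2) → MISS  vc=[18]
3: 0x58 (blk 22, set 2) → MISS  vc=[18, 26]
4: 0x4b (blk 18, set 2) → VC-HIT  vc=[22, 26]
5: 0x69 (blk 26, set 2) → VC-HIT  vc=[22, 18]
6: 0x68 (blk 26, set 2) → L1-HIT  vc=[22, 18]
7: 0x49 (blk 18, set 2) → VC-HIT  vc=[22, 26]
8: 0x48 (blk 18, set 2) → L1-HIT  vc=[22, 26]
9: 0x31 (blk 12, set 0) → L1-HIT  vc=[22, 26]
10: 0x68 (blk 26, set 2) → VC-HIT  vc=[22, 18]
11: 0x49 (blk 18, set 2) → VC-HIT  vc=[22, 26]
12: 0x4a (blk 18, set 2) → L1-HIT  vc=[22, 26]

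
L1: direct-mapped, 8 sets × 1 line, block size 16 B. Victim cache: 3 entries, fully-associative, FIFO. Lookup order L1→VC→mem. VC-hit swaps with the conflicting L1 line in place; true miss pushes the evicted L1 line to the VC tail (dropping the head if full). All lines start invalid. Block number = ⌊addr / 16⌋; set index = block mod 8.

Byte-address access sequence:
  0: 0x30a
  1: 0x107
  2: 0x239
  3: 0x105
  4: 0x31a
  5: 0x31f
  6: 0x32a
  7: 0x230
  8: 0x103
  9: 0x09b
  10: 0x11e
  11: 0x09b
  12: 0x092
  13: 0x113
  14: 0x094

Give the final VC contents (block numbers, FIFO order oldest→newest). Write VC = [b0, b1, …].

0: 0x30a (blk 48, set 0) → MISS  vc=[]
1: 0x107 (blk 16, set 0) → MISS  vc=[48]
2: 0x239 (blk 35, set 3) → MISS  vc=[48]
3: 0x105 (blk 16, set 0) → L1-HIT  vc=[48]
4: 0x31a (blk 49, set 1) → MISS  vc=[48]
5: 0x31f (blk 49, set 1) → L1-HIT  vc=[48]
6: 0x32a (blk 50, set 2) → MISS  vc=[48]
7: 0x230 (blk 35, set 3) → L1-HIT  vc=[48]
8: 0x103 (blk 16, set 0) → L1-HIT  vc=[48]
9: 0x9b (blk 9, set 1) → MISS  vc=[48, 49]
10: 0x11e (blk 17, set 1) → MISS  vc=[48, 49, 9]
11: 0x9b (blk 9, set 1) → VC-HIT  vc=[48, 49, 17]
12: 0x92 (blk 9, set 1) → L1-HIT  vc=[48, 49, 17]
13: 0x113 (blk 17, set 1) → VC-HIT  vc=[48, 49, 9]
14: 0x94 (blk 9, set 1) → VC-HIT  vc=[48, 49, 17]

VC = [48, 49, 17]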